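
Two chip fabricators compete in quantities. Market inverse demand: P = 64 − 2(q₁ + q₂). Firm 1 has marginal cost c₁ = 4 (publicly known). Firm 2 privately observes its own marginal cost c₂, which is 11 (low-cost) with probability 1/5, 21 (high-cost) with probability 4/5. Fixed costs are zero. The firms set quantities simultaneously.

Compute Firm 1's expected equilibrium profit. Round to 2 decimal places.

312.50

Firm 2 with cost c maximizes (64 − 2(q₁+q₂) − c)·q₂, giving q₂(c) = (64 − c − 2q₁)/4.
E[c₂] = 1/5·11 + 4/5·21 = 19
Firm 1's FOC against E[q₂] yields q₁ = (64 − 2·4 + E[c₂])/6 = (64 − 8 + 19)/6 = 12.5.
E[P] = 64 − 2·(q₁ + E[q₂]) = 29; Firm 1's expected profit = (E[P] − 4)·q₁ = (29 − 4)·12.5 = 312.5.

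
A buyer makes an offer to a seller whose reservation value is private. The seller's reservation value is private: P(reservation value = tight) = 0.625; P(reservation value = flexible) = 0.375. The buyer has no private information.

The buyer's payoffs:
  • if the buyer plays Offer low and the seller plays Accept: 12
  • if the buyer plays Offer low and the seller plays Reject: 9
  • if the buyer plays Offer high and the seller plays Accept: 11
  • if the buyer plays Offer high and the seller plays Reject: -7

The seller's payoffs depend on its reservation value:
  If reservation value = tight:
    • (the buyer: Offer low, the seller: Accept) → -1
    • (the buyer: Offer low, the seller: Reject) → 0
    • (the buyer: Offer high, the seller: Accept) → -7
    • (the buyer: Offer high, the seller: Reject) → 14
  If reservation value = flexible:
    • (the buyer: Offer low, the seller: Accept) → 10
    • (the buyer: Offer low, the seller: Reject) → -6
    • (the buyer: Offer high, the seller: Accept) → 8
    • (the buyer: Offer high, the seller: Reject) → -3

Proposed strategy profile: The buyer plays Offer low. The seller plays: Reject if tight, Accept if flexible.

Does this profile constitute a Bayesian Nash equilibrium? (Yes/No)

Yes

The buyer plays Offer low: E[Offer low] = 0.625·(9) + 0.375·(12) = 10.125; E[Offer high] = -0.25. Best-responding. ✓
The seller (reservation value tight), facing Offer low: Accept gives -1, Reject gives 0. Proposed Reject is best. ✓
The seller (reservation value flexible), facing Offer low: Accept gives 10, Reject gives -6. Proposed Accept is best. ✓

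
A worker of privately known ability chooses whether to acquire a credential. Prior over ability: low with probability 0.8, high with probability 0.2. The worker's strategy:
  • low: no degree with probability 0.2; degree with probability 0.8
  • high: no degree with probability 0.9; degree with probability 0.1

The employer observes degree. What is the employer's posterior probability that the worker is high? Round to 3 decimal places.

P(degree) = 0.8·0.8 + 0.2·0.1 = 0.66
P(high | degree) = (0.2·0.1) / 0.66 = 0.02 / 0.66 = 0.030303

0.030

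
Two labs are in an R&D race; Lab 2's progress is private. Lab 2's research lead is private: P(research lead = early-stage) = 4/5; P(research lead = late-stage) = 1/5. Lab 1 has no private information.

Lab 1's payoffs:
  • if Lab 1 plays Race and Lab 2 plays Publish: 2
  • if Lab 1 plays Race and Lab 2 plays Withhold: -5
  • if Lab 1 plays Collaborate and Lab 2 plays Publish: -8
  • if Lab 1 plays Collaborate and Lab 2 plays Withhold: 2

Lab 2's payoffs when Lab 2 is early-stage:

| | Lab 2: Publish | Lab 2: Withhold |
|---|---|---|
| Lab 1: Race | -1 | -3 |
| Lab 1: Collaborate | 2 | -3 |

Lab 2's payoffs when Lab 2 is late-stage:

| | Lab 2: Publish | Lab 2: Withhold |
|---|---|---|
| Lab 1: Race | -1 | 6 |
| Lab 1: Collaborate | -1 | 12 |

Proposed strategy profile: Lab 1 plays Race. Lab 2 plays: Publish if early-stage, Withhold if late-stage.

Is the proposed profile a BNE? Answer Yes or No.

Yes

Lab 1 plays Race: E[Race] = 4/5·(2) + 1/5·(-5) = 3/5; E[Collaborate] = -6. Best-responding. ✓
Lab 2 (research lead early-stage), facing Race: Publish gives -1, Withhold gives -3. Proposed Publish is best. ✓
Lab 2 (research lead late-stage), facing Race: Publish gives -1, Withhold gives 6. Proposed Withhold is best. ✓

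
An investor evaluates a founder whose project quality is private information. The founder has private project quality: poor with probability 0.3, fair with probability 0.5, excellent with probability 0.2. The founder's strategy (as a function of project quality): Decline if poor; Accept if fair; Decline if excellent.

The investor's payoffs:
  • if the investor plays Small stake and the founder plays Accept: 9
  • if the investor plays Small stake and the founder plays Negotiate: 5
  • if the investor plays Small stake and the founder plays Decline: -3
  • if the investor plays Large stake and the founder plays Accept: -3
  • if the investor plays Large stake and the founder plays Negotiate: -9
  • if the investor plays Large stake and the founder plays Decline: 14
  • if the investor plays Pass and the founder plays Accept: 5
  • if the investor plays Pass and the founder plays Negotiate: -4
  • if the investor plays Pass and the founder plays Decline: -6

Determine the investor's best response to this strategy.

E[Small stake] = 0.3·(-3) + 0.5·(9) + 0.2·(-3) = 3
E[Large stake] = 0.3·(14) + 0.5·(-3) + 0.2·(14) = 5.5
E[Pass] = 0.3·(-6) + 0.5·(5) + 0.2·(-6) = -0.5
Best response: Large stake (5.5 is the largest).

Large stake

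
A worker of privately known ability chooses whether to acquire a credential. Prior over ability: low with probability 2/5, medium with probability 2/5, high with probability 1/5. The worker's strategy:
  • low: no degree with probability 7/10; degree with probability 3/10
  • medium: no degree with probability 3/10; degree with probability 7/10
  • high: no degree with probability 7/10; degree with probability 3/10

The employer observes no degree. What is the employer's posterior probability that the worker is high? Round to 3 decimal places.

0.259

P(no degree) = (2/5)·(7/10) + (2/5)·(3/10) + (1/5)·(7/10) = 27/50
P(high | no degree) = ((1/5)·(7/10)) / (27/50) = (7/50) / (27/50) = 7/27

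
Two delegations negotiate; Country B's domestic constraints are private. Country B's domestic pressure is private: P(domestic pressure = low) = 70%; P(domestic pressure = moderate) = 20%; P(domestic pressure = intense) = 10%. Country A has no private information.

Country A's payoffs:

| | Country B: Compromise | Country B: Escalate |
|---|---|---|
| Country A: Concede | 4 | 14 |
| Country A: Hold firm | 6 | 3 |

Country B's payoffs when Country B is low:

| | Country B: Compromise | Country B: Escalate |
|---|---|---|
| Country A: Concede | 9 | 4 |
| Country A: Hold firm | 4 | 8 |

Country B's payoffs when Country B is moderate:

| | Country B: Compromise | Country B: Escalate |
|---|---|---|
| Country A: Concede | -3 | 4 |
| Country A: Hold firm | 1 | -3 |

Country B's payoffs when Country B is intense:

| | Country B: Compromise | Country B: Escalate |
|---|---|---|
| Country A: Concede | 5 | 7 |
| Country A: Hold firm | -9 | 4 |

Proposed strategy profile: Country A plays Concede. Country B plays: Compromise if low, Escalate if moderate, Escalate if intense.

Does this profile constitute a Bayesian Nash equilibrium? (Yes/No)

A profile is a BNE iff every type of every player is best-responding given beliefs about the other side.
Country A plays Concede: E[Concede] = 0.7·(4) + 0.2·(14) + 0.1·(14) = 7; E[Hold firm] = 5.1. Best-responding. ✓
Country B (domestic pressure low), facing Concede: Compromise gives 9, Escalate gives 4. Proposed Compromise is best. ✓
Country B (domestic pressure moderate), facing Concede: Compromise gives -3, Escalate gives 4. Proposed Escalate is best. ✓
Country B (domestic pressure intense), facing Concede: Compromise gives 5, Escalate gives 7. Proposed Escalate is best. ✓

Yes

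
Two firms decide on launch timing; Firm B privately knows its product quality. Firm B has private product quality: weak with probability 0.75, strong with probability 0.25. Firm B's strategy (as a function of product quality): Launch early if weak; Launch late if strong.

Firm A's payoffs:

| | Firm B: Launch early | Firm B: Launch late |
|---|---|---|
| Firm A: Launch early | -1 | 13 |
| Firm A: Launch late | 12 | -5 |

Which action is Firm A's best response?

Compute Firm A's expected payoff for each action, taking the expectation over Firm B's type.
E[Launch early] = 0.75·(-1) + 0.25·(13) = 2.5
E[Launch late] = 0.75·(12) + 0.25·(-5) = 7.75
Best response: Launch late (7.75 is the largest).

Launch late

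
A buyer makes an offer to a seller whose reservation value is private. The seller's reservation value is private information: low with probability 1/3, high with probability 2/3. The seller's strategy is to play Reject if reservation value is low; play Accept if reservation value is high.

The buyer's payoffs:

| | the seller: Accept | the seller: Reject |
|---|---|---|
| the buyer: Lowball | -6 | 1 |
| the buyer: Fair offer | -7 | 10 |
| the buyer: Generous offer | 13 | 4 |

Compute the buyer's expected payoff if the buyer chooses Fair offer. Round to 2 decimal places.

Take the expectation over the seller's reservation value, weighting each type's action by its prior probability.
E[Fair offer] = 1/3·10 + 2/3·(-7) = 10/3 + (-14/3) = -4/3

-1.33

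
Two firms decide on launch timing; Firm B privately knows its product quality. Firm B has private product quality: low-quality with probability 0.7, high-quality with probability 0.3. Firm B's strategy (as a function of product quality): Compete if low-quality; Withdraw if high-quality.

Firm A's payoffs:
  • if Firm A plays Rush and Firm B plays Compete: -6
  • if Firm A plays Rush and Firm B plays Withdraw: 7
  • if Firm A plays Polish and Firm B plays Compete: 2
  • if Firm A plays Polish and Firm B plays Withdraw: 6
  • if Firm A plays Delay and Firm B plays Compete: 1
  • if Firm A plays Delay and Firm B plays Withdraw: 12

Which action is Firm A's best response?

E[Rush] = 0.7·(-6) + 0.3·(7) = -2.1
E[Polish] = 0.7·(2) + 0.3·(6) = 3.2
E[Delay] = 0.7·(1) + 0.3·(12) = 4.3
Best response: Delay (4.3 is the largest).

Delay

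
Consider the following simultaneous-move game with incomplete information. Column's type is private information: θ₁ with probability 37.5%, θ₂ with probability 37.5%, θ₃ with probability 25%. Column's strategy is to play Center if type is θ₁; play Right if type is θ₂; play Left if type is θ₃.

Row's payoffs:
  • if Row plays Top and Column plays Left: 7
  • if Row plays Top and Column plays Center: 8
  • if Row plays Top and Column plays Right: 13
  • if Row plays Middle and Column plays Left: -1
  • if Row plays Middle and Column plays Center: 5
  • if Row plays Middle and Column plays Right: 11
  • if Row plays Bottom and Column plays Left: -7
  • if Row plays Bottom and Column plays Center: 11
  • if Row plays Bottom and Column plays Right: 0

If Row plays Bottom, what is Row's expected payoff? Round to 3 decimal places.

2.375

E[Bottom] = 0.375·11 + 0.375·0 + 0.25·(-7) = 4.125 + 0 + (-1.75) = 2.375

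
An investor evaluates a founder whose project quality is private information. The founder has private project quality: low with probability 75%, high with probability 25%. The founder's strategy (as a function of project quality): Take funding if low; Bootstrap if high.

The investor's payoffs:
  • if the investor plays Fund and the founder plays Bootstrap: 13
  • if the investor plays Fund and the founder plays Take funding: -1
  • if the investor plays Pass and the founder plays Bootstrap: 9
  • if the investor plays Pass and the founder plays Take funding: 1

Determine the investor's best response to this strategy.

Pass

E[Fund] = 0.75·(-1) + 0.25·(13) = 2.5
E[Pass] = 0.75·(1) + 0.25·(9) = 3
Best response: Pass (3 is the largest).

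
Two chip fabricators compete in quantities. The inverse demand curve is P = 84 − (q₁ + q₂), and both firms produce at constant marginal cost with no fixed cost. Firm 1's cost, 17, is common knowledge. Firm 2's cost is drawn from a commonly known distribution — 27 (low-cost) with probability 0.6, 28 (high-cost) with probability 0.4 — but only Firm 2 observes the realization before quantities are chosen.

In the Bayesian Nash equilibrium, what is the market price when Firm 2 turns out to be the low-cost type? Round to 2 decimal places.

42.60

Type-c best response for Firm 2: q₂(c) = (84 − c)/2 − q₁/2.
Firm 1 maximizes expected profit; its first-order condition is 84 − 2q₁ − E[q₂] − 17 = 0.
Substituting E[q₂] and solving: E[c₂] = 27.4, so q₁ = (84 − 2·17 + 27.4)/3 = 25.8.
q₂(low-cost) = 15.6, so P = 84 − (25.8 + 15.6) = 42.6.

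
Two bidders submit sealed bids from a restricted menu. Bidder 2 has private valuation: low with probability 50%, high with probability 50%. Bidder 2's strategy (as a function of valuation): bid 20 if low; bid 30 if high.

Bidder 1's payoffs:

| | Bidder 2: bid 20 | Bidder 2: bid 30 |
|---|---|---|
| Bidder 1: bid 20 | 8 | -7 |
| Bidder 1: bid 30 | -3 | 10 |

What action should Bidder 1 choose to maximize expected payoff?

bid 30

Compute Bidder 1's expected payoff for each action, taking the expectation over Bidder 2's type.
E[bid 20] = 0.5·(8) + 0.5·(-7) = 0.5
E[bid 30] = 0.5·(-3) + 0.5·(10) = 3.5
Best response: bid 30 (3.5 is the largest).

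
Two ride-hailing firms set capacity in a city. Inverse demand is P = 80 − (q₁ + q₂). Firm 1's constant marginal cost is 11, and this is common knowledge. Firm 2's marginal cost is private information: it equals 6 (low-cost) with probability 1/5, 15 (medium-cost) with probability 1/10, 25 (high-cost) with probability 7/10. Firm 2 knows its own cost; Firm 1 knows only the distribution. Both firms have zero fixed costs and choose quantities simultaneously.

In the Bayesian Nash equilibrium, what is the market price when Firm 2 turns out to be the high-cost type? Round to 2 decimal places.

39.47

Firm 2 with cost c maximizes (80 − (q₁+q₂) − c)·q₂, giving q₂(c) = (80 − c − q₁)/2.
E[c₂] = 1/5·6 + 1/10·15 + 7/10·25 = 20.2
Firm 1's FOC against E[q₂] yields q₁ = (80 − 2·11 + E[c₂])/3 = (80 − 22 + 20.2)/3 = 26.0667.
q₂(high-cost) = 14.4667, so P = 80 − (26.0667 + 14.4667) = 39.4667.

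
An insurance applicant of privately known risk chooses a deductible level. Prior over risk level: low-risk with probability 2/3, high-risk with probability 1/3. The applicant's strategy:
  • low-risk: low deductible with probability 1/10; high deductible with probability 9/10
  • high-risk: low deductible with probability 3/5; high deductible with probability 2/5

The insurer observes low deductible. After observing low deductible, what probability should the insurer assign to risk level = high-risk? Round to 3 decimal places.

0.750

Apply Bayes' rule using the sender's strategy as the likelihood.
P(low deductible) = (2/3)·(1/10) + (1/3)·(3/5) = 4/15
P(high-risk | low deductible) = ((1/3)·(3/5)) / (4/15) = (1/5) / (4/15) = 3/4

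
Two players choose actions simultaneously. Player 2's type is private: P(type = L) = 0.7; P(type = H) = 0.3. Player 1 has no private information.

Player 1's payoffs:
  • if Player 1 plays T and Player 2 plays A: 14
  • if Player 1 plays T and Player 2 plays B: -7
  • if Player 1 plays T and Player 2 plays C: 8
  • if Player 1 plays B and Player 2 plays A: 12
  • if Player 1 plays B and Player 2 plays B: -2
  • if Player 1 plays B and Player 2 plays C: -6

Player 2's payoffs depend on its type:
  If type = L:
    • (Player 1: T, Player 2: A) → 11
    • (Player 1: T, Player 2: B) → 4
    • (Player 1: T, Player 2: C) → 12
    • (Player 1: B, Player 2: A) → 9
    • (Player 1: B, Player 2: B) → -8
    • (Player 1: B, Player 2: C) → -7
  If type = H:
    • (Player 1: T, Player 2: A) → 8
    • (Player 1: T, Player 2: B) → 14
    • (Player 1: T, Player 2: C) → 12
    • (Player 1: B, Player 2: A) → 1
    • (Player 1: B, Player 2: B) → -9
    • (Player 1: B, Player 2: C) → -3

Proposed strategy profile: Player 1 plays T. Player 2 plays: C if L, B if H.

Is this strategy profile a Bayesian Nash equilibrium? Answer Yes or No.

Yes

Player 1 plays T: E[T] = 0.7·(8) + 0.3·(-7) = 3.5; E[B] = -4.8. Best-responding. ✓
Player 2 (type L), facing T: A gives 11, B gives 4, C gives 12. Proposed C is best. ✓
Player 2 (type H), facing T: A gives 8, B gives 14, C gives 12. Proposed B is best. ✓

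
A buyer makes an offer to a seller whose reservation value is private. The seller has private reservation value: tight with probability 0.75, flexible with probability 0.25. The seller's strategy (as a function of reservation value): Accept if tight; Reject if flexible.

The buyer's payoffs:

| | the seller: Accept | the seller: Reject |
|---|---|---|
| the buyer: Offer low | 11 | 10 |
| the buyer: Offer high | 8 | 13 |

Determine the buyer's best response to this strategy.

E[Offer low] = 0.75·(11) + 0.25·(10) = 10.75
E[Offer high] = 0.75·(8) + 0.25·(13) = 9.25
Best response: Offer low (10.75 is the largest).

Offer low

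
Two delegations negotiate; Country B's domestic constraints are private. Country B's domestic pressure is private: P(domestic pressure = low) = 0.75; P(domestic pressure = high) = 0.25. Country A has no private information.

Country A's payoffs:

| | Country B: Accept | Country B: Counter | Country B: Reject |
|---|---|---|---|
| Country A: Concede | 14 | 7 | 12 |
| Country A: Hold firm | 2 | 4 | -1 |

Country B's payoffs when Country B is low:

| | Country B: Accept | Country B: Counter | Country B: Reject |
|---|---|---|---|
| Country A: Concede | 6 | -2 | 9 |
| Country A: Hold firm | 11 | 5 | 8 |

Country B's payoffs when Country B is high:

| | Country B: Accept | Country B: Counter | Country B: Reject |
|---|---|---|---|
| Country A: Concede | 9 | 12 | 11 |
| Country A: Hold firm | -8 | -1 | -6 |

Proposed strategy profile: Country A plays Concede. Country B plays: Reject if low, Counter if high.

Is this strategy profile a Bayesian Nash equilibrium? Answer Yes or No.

A profile is a BNE iff every type of every player is best-responding given beliefs about the other side.
Country A plays Concede: E[Concede] = 0.75·(12) + 0.25·(7) = 10.75; E[Hold firm] = 0.25. Best-responding. ✓
Country B (domestic pressure low), facing Concede: Accept gives 6, Counter gives -2, Reject gives 9. Proposed Reject is best. ✓
Country B (domestic pressure high), facing Concede: Accept gives 9, Counter gives 12, Reject gives 11. Proposed Counter is best. ✓

Yes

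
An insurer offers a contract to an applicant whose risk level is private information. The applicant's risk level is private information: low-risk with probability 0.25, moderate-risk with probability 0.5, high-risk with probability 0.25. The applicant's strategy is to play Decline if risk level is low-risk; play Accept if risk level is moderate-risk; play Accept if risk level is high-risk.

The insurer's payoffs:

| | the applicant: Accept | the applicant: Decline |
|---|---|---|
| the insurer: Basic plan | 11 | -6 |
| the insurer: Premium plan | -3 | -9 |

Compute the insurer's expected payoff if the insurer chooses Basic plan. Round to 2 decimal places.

6.75

Take the expectation over the applicant's risk level, weighting each type's action by its prior probability.
E[Basic plan] = 0.25·(-6) + 0.5·11 + 0.25·11 = (-1.5) + 5.5 + 2.75 = 6.75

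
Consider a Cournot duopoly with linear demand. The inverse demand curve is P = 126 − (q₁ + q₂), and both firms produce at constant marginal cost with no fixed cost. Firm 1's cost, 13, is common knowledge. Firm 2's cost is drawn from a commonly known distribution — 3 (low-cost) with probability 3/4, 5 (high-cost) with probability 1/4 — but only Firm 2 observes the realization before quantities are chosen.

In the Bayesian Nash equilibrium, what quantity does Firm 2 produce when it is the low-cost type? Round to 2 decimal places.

44.25

Firm 2 with cost c maximizes (126 − (q₁+q₂) − c)·q₂, giving q₂(c) = (126 − c − q₁)/2.
E[c₂] = 3/4·3 + 1/4·5 = 3.5
Firm 1's FOC against E[q₂] yields q₁ = (126 − 2·13 + E[c₂])/3 = (126 − 26 + 3.5)/3 = 34.5.
q₂(low-cost) = (126 − 3 − 34.5)/2 = 44.25.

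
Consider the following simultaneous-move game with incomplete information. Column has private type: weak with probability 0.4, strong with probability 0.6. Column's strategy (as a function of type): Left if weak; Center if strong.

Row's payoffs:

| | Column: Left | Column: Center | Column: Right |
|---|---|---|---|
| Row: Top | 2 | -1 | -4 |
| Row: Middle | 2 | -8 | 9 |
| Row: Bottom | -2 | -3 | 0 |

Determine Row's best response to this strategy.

E[Top] = 0.4·(2) + 0.6·(-1) = 0.2
E[Middle] = 0.4·(2) + 0.6·(-8) = -4
E[Bottom] = 0.4·(-2) + 0.6·(-3) = -2.6
Best response: Top (0.2 is the largest).

Top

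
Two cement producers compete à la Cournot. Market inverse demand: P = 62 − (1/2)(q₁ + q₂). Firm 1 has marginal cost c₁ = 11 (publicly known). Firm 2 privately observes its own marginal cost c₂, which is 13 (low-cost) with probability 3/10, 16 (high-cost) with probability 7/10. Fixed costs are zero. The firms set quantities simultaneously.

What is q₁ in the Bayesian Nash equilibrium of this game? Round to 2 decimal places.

36.73

Type-c best response for Firm 2: q₂(c) = (62 − c) − q₁/2.
Firm 1 maximizes expected profit; its first-order condition is 62 − q₁ − (1/2)E[q₂] − 11 = 0.
Substituting E[q₂] and solving: E[c₂] = 15.1, so q₁ = (62 − 2·11 + 15.1)/(3/2) = 36.7333.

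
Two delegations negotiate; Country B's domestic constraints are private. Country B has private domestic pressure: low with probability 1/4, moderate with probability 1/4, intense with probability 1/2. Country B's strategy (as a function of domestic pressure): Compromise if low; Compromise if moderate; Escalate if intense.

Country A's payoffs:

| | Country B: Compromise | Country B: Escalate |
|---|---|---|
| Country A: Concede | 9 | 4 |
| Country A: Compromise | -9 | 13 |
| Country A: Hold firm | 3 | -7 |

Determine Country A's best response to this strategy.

Concede

E[Concede] = 1/4·(9) + 1/4·(9) + 1/2·(4) = 13/2
E[Compromise] = 1/4·(-9) + 1/4·(-9) + 1/2·(13) = 2
E[Hold firm] = 1/4·(3) + 1/4·(3) + 1/2·(-7) = -2
Best response: Concede (13/2 is the largest).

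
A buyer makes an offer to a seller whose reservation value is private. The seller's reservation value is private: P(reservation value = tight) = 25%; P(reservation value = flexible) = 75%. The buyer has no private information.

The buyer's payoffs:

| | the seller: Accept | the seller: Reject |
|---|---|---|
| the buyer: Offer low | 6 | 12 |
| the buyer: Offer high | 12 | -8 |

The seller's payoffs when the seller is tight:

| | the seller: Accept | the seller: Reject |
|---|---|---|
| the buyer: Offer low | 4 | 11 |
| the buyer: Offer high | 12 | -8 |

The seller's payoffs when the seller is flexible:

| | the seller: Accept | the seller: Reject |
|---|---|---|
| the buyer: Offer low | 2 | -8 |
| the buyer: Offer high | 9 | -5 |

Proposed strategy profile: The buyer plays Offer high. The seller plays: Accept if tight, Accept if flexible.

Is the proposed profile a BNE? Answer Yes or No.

A profile is a BNE iff every type of every player is best-responding given beliefs about the other side.
The buyer plays Offer high: E[Offer high] = 0.25·(12) + 0.75·(12) = 12; E[Offer low] = 6. Best-responding. ✓
The seller (reservation value tight), facing Offer high: Accept gives 12, Reject gives -8. Proposed Accept is best. ✓
The seller (reservation value flexible), facing Offer high: Accept gives 9, Reject gives -5. Proposed Accept is best. ✓

Yes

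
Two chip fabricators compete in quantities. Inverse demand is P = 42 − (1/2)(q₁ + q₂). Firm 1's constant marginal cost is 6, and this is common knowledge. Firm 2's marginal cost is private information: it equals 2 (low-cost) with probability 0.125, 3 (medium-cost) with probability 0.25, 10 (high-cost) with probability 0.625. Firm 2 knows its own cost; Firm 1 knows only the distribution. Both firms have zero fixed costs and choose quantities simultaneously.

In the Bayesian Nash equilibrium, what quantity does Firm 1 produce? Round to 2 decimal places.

24.83

Each type of Firm 2 best-responds to q₁; Firm 1 best-responds to the expected q₂ over Firm 2's types.
Firm 2 with cost c maximizes (42 − (1/2)(q₁+q₂) − c)·q₂, giving q₂(c) = (42 − c − (1/2)q₁).
E[c₂] = 0.125·2 + 0.25·3 + 0.625·10 = 7.25
Firm 1's FOC against E[q₂] yields q₁ = (42 − 2·6 + E[c₂])/(3/2) = (42 − 12 + 7.25)/(3/2) = 24.8333.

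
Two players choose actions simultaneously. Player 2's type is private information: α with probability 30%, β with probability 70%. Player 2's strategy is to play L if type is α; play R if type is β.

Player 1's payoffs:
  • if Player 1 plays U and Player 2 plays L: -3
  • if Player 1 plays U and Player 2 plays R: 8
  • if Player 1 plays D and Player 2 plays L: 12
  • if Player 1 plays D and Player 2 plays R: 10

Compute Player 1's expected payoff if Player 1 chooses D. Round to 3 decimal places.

10.600

Take the expectation over Player 2's type, weighting each type's action by its prior probability.
E[D] = 0.3·12 + 0.7·10 = 3.6 + 7 = 10.6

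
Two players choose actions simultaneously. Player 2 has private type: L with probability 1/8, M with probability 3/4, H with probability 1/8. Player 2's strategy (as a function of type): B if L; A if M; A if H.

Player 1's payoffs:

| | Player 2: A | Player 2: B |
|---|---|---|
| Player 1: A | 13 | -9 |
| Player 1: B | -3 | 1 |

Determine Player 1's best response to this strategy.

A

E[A] = 1/8·(-9) + 3/4·(13) + 1/8·(13) = 41/4
E[B] = 1/8·(1) + 3/4·(-3) + 1/8·(-3) = -5/2
Best response: A (41/4 is the largest).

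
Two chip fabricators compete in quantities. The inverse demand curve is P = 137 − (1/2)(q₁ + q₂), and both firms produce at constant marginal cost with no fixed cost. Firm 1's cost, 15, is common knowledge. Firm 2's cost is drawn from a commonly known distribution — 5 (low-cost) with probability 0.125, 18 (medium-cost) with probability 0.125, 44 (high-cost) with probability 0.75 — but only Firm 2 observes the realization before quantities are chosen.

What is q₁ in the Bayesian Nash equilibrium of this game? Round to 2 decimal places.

Type-c best response for Firm 2: q₂(c) = (137 − c) − q₁/2.
Firm 1 maximizes expected profit; its first-order condition is 137 − q₁ − (1/2)E[q₂] − 15 = 0.
Substituting E[q₂] and solving: E[c₂] = 35.875, so q₁ = (137 − 2·15 + 35.875)/(3/2) = 95.25.

95.25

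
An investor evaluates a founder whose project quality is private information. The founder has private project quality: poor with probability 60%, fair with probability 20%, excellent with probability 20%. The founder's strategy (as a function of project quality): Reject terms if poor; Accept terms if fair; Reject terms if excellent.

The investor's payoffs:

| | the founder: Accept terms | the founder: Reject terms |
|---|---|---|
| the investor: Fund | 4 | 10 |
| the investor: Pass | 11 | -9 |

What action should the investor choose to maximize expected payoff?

Compute the investor's expected payoff for each action, taking the expectation over the founder's type.
E[Fund] = 0.6·(10) + 0.2·(4) + 0.2·(10) = 8.8
E[Pass] = 0.6·(-9) + 0.2·(11) + 0.2·(-9) = -5
Best response: Fund (8.8 is the largest).

Fund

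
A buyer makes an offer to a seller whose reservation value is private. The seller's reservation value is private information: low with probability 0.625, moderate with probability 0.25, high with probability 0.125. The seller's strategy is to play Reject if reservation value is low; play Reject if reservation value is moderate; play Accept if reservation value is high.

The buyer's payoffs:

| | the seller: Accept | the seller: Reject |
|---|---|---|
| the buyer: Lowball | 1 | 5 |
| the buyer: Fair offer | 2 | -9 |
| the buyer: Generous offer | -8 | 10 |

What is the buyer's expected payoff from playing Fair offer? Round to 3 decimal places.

E[Fair offer] = 0.625·(-9) + 0.25·(-9) + 0.125·2 = (-5.625) + (-2.25) + 0.25 = -7.625

-7.625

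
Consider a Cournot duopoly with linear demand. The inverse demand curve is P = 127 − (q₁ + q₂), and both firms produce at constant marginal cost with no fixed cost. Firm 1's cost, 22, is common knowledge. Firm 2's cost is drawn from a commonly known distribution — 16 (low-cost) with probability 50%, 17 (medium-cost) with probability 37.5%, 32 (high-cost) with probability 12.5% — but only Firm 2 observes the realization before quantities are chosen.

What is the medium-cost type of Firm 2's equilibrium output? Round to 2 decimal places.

Type-c best response for Firm 2: q₂(c) = (127 − c)/2 − q₁/2.
Firm 1 maximizes expected profit; its first-order condition is 127 − 2q₁ − E[q₂] − 22 = 0.
Substituting E[q₂] and solving: E[c₂] = 18.375, so q₁ = (127 − 2·22 + 18.375)/3 = 33.7917.
q₂(medium-cost) = (127 − 17 − 33.7917)/2 = 38.1042.

38.10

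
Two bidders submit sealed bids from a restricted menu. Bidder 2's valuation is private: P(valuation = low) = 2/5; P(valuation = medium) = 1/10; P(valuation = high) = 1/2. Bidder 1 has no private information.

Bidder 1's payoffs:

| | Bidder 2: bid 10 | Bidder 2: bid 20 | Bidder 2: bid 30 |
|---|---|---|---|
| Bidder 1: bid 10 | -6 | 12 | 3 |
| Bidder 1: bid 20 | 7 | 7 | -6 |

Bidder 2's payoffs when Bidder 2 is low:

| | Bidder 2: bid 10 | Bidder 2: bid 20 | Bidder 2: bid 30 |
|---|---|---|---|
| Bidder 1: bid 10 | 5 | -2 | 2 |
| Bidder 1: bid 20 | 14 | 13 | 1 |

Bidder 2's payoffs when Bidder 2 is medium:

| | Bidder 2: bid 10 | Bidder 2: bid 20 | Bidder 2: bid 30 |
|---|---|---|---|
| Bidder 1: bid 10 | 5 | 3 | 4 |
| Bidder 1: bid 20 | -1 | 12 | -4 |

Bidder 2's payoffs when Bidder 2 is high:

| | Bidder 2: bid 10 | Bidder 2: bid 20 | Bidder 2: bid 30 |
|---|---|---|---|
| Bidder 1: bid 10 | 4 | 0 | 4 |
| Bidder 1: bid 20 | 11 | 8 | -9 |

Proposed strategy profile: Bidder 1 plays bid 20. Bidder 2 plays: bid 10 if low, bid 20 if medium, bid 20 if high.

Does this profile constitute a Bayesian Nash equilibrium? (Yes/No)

A profile is a BNE iff every type of every player is best-responding given beliefs about the other side.
Bidder 1 plays bid 20: E[bid 20] = 2/5·(7) + 1/10·(7) + 1/2·(7) = 7; E[bid 10] = 24/5. Best-responding. ✓
Bidder 2 (valuation low), facing bid 20: bid 10 gives 14, bid 20 gives 13, bid 30 gives 1. Proposed bid 10 is best. ✓
Bidder 2 (valuation medium), facing bid 20: bid 10 gives -1, bid 20 gives 12, bid 30 gives -4. Proposed bid 20 is best. ✓
Bidder 2 (valuation high), facing bid 20: bid 10 gives 11, bid 20 gives 8, bid 30 gives -9. Proposed bid 20 is not best — profitable deviation exists. ✗

No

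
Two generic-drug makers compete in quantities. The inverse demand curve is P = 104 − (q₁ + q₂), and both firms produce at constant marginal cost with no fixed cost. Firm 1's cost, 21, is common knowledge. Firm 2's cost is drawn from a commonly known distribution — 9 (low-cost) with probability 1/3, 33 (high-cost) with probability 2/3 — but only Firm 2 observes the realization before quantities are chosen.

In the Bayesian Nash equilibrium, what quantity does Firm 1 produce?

Type-c best response for Firm 2: q₂(c) = (104 − c)/2 − q₁/2.
Firm 1 maximizes expected profit; its first-order condition is 104 − 2q₁ − E[q₂] − 21 = 0.
Substituting E[q₂] and solving: E[c₂] = 25, so q₁ = (104 − 2·21 + 25)/3 = 29.

29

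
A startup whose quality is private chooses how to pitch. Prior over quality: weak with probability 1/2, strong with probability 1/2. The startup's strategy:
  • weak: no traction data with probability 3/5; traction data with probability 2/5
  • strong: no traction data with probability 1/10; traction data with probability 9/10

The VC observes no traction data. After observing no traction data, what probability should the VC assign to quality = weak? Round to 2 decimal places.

0.86

P(no traction data) = (1/2)·(3/5) + (1/2)·(1/10) = 7/20
P(weak | no traction data) = ((1/2)·(3/5)) / (7/20) = (3/10) / (7/20) = 6/7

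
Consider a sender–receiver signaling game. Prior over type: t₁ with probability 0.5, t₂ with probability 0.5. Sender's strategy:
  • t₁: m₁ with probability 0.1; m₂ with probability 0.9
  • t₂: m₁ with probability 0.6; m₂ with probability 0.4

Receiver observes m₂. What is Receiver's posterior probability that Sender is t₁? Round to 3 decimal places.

0.692

P(m₂) = 0.5·0.9 + 0.5·0.4 = 0.65
P(t₁ | m₂) = (0.5·0.9) / 0.65 = 0.45 / 0.65 = 0.692308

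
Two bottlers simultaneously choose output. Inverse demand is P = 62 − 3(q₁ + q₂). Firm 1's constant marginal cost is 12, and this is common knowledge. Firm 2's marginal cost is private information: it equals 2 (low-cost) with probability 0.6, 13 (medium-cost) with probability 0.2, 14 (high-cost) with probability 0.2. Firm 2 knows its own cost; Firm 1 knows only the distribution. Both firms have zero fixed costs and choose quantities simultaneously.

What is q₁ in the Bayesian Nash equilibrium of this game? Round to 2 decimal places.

4.96

Type-c best response for Firm 2: q₂(c) = (62 − c)/6 − q₁/2.
Firm 1 maximizes expected profit; its first-order condition is 62 − 6q₁ − 3E[q₂] − 12 = 0.
Substituting E[q₂] and solving: E[c₂] = 6.6, so q₁ = (62 − 2·12 + 6.6)/9 = 4.95556.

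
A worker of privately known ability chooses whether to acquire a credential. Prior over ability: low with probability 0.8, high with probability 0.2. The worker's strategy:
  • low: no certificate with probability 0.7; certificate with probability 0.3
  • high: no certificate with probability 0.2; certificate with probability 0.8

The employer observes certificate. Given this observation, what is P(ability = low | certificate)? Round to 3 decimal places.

Apply Bayes' rule using the sender's strategy as the likelihood.
P(certificate) = 0.8·0.3 + 0.2·0.8 = 0.4
P(low | certificate) = (0.8·0.3) / 0.4 = 0.24 / 0.4 = 0.6

0.600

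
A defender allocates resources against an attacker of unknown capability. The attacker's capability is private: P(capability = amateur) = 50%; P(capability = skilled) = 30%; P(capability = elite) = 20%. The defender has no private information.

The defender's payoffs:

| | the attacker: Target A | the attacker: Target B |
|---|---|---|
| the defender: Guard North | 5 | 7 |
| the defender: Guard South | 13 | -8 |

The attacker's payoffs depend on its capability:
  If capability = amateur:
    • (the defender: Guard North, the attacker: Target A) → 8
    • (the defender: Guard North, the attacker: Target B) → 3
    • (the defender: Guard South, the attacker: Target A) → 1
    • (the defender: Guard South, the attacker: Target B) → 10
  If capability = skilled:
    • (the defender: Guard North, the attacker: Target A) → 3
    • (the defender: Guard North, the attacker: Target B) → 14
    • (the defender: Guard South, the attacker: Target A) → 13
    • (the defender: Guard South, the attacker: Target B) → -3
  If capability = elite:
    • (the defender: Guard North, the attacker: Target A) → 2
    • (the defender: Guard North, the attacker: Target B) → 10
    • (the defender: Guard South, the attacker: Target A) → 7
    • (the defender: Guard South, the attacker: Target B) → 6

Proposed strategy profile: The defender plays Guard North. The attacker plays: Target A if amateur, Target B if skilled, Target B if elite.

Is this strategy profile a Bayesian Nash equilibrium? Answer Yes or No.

A profile is a BNE iff every type of every player is best-responding given beliefs about the other side.
The defender plays Guard North: E[Guard North] = 0.5·(5) + 0.3·(7) + 0.2·(7) = 6; E[Guard South] = 2.5. Best-responding. ✓
The attacker (capability amateur), facing Guard North: Target A gives 8, Target B gives 3. Proposed Target A is best. ✓
The attacker (capability skilled), facing Guard North: Target A gives 3, Target B gives 14. Proposed Target B is best. ✓
The attacker (capability elite), facing Guard North: Target A gives 2, Target B gives 10. Proposed Target B is best. ✓

Yes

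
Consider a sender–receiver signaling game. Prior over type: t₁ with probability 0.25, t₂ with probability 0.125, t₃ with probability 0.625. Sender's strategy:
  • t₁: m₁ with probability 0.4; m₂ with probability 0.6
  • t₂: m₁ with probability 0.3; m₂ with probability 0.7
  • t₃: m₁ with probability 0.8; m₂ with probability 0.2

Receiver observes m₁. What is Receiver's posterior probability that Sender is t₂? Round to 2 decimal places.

0.06

Apply Bayes' rule using the sender's strategy as the likelihood.
P(m₁) = 0.25·0.4 + 0.125·0.3 + 0.625·0.8 = 0.6375
P(t₂ | m₁) = (0.125·0.3) / 0.6375 = 0.0375 / 0.6375 = 0.0588235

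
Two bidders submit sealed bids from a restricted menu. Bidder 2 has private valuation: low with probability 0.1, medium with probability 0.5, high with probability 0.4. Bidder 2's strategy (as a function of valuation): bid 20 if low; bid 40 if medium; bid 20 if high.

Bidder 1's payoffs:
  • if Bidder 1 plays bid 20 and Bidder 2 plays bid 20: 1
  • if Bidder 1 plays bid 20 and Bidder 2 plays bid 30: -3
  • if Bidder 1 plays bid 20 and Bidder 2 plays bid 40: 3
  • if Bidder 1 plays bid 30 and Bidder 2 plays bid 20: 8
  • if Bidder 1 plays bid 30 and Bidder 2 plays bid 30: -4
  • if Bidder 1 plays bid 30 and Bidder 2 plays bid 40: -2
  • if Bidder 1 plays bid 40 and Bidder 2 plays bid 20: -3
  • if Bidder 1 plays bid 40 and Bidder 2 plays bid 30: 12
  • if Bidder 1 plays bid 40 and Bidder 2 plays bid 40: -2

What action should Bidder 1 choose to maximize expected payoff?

bid 30

E[bid 20] = 0.1·(1) + 0.5·(3) + 0.4·(1) = 2
E[bid 30] = 0.1·(8) + 0.5·(-2) + 0.4·(8) = 3
E[bid 40] = 0.1·(-3) + 0.5·(-2) + 0.4·(-3) = -2.5
Best response: bid 30 (3 is the largest).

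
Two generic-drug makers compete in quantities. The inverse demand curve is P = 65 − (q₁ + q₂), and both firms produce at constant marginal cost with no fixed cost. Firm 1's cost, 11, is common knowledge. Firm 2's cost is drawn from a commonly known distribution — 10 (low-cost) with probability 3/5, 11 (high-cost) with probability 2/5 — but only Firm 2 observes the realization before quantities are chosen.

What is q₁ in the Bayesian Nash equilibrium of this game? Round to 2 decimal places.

Firm 2 with cost c maximizes (65 − (q₁+q₂) − c)·q₂, giving q₂(c) = (65 − c − q₁)/2.
E[c₂] = 3/5·10 + 2/5·11 = 10.4
Firm 1's FOC against E[q₂] yields q₁ = (65 − 2·11 + E[c₂])/3 = (65 − 22 + 10.4)/3 = 17.8.

17.80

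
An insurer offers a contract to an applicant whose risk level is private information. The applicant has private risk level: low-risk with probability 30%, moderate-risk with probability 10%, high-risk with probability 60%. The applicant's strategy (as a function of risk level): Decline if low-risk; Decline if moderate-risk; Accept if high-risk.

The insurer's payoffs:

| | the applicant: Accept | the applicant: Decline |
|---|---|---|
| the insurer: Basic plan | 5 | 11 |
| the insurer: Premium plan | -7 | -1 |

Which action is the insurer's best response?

Basic plan

E[Basic plan] = 0.3·(11) + 0.1·(11) + 0.6·(5) = 7.4
E[Premium plan] = 0.3·(-1) + 0.1·(-1) + 0.6·(-7) = -4.6
Best response: Basic plan (7.4 is the largest).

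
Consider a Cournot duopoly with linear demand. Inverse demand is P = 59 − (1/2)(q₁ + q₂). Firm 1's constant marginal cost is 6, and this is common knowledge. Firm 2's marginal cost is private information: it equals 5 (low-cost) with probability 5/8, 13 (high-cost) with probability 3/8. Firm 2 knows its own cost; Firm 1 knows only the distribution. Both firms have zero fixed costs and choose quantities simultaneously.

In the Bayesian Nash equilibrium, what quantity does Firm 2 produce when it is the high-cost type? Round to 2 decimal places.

Type-c best response for Firm 2: q₂(c) = (59 − c) − q₁/2.
Firm 1 maximizes expected profit; its first-order condition is 59 − q₁ − (1/2)E[q₂] − 6 = 0.
Substituting E[q₂] and solving: E[c₂] = 8, so q₁ = (59 − 2·6 + 8)/(3/2) = 36.6667.
q₂(high-cost) = (59 − 13 − (1/2)·36.6667) = 27.6667.

27.67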